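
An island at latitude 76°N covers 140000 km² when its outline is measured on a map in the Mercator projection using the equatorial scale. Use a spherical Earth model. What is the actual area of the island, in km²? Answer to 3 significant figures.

8190 km²

Mercator is conformal, so the point scale is isotropic: h = k = sec φ = 1/cos φ.
Areal scale = k² = sec²φ = 1/cos²(76°) = 1/0.2419² = 17.09.
True area = apparent / (areal scale) = 140000 / 17.09 ≈ 8190 km².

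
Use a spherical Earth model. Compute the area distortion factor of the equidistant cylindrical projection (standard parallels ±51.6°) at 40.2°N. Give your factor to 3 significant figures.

0.813

With standard parallel φ₀ = 51.6°, the equirectangular projection gives x = Rλ cos φ₀, y = Rφ, so h = 1 and k = cos 51.6° / cos φ.
Areal scale = h·k = 1 × cos φ₀ / cos φ; at 40.2°, h = 1.000, k = 0.8132, so h·k = 0.8132.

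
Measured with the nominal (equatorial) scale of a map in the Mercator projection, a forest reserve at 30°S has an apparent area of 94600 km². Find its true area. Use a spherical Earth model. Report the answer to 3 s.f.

71000 km²

Mercator is conformal, so the point scale is isotropic: h = k = sec φ = 1/cos φ.
Areal scale = k² = sec²φ = 1/cos²(30°) = 1/0.8660² = 1.333.
True area = apparent / (areal scale) = 94600 / 1.333 ≈ 71000 km².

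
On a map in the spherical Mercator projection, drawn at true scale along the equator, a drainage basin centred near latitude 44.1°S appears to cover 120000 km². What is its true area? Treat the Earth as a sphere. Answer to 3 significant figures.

61900 km²

For Mercator, h = k = sec φ (a conformal cylindrical projection has a single point scale, 1/cos φ).
Areal scale = k² = sec²φ = 1/cos²(44.1°) = 1/0.7181² = 1.939.
True area = apparent / (areal scale) = 120000 / 1.939 ≈ 61900 km².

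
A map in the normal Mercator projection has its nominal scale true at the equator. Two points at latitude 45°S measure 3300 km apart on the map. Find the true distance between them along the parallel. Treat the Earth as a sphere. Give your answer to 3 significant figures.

Mercator is conformal, so the point scale is isotropic: h = k = sec φ = 1/cos φ.
Along the parallel at 45°, map distances are exaggerated by k = sec 45° = 1.414.
True distance = 3300 / 1.414 = 3300 × cos 45° ≈ 2330 km.

2330 km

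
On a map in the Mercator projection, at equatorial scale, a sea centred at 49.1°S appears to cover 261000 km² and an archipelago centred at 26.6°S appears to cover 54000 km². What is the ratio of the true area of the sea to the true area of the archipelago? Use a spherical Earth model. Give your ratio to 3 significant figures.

2.59

On Mercator the areal scale is sec²φ, so true area = apparent × cos²φ.
True area of sea: 261000 × cos²(49.1°) = 261000 × 0.4287 = 111900 km².
True area of archipelago: 54000 × cos²(26.6°) = 54000 × 0.7995 = 43170 km².
Ratio = 111900 / 43170 ≈ 2.59.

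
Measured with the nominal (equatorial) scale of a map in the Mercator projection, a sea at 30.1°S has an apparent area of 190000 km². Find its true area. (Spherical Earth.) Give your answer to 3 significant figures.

142000 km²

The Mercator projection is conformal; its linear scale factor is the same in every direction and equals sec φ = 1/cos φ.
Areal scale = k² = sec²φ = 1/cos²(30.1°) = 1/0.8652² = 1.336.
True area = apparent / (areal scale) = 190000 / 1.336 ≈ 142000 km².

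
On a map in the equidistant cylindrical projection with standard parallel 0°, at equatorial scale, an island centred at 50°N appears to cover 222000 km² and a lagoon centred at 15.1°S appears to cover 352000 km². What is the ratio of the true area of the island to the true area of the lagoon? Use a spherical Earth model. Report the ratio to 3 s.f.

0.420

On the plate carrée, areal scale = h·k = 1 × sec φ, so true area = apparent × cos φ.
True area of island: 222000 × cos(50°) = 222000 × 0.6428 = 142700 km².
True area of lagoon: 352000 × cos(15.1°) = 352000 × 0.9655 = 339800 km².
Ratio = 142700 / 339800 ≈ 0.420.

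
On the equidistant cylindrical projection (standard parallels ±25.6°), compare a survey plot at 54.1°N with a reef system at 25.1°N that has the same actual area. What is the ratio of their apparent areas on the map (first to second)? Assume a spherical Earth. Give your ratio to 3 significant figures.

1.54

In the equirectangular projection with standard parallel φ₀ = 25.6° (x = Rλ cos φ₀, y = Rφ), meridians are true-scale (h = 1) and the parallel scale is k = cos φ₀ / cos φ.
Areal scale at 54.1°: h·k = 1.000 × 1.538 = 1.538.
Areal scale at 25.1°: h·k = 1.000 × 0.9959 = 0.9959.
Ratio = 1.538/0.9959 ≈ 1.54.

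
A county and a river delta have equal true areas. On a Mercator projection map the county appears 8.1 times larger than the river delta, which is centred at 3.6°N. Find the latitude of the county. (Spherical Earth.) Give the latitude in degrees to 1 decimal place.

69.5°

For equal true areas on Mercator, apparent areas scale as sec²φ, so the ratio is cos²φ₂ / cos²φ₁.
cos²φ₂ / cos²φ₁ = 8.1  ⇒  cos φ₁ = cos 3.6° / √8.1 = 0.9980/2.846 = 0.3507.
φ₁ = arccos(0.3507) ≈ 69.5°.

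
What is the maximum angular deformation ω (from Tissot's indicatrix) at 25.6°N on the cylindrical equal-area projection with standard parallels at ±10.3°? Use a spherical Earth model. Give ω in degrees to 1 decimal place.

A cylindrical equal-area projection with standard parallel φ₀ has meridian scale h = cos φ / cos φ₀ and parallel scale k = cos φ₀ / cos φ (so areas are preserved, h·k = 1).
At 25.6°: h = 0.9166, k = 1.091; principal scales a = 1.091, b = 0.9166.
sin(ω/2) = (a − b)/(a + b) = 0.1744/2.008 = 0.08686, so ω = 2 arcsin(0.08686) ≈ 10.0°.

10.0°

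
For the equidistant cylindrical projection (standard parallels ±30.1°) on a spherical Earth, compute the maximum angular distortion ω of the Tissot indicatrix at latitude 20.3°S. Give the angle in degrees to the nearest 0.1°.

The equidistant cylindrical projection with φ₀ = 30.1° has h = 1 (meridians true) and k = cos φ₀ / cos φ along parallels.
At 20.3°: h = 1.000, k = 0.9224; principal scales a = 1.000, b = 0.9224.
sin(ω/2) = (a − b)/(a + b) = 0.07755/1.922 = 0.04034, so ω = 2 arcsin(0.04034) ≈ 4.6°.

4.6°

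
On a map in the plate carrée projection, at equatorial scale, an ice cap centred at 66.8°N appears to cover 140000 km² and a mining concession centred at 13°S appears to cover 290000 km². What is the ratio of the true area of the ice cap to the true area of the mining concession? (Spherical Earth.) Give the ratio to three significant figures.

0.195

Plate carrée has h = 1 and k = sec φ, giving areal scale sec φ; true area = (apparent area) · cos φ.
True area of ice cap: 140000 × cos(66.8°) = 140000 × 0.3939 = 55150 km².
True area of mining concession: 290000 × cos(13°) = 290000 × 0.9744 = 282600 km².
Ratio = 55150 / 282600 ≈ 0.195.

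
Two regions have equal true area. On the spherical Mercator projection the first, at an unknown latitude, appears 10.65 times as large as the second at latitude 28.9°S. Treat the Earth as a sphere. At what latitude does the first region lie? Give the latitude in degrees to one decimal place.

74.4°

For equal true areas on Mercator, apparent areas scale as sec²φ, so the ratio is cos²φ₂ / cos²φ₁.
cos²φ₂ / cos²φ₁ = 10.65  ⇒  cos φ₁ = cos 28.9° / √10.65 = 0.8755/3.263 = 0.2683.
φ₁ = arccos(0.2683) ≈ 74.4°.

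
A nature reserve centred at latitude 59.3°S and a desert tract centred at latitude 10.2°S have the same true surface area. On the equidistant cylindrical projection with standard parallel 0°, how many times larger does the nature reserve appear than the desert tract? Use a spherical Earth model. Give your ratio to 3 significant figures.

1.93

Plate carrée maps x = Rλ, y = Rφ. The meridian scale is h = 1 and the parallel scale is k = 1/cos φ = sec φ.
Areal scale at 59.3°: h·k = 1.000 × 1.959 = 1.959.
Areal scale at 10.2°: h·k = 1.000 × 1.016 = 1.016.
Ratio = 1.959/1.016 ≈ 1.93.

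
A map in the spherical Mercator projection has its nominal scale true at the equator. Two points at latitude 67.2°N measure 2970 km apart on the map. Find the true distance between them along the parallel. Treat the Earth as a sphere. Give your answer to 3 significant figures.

1150 km

The Mercator projection is conformal; its linear scale factor is the same in every direction and equals sec φ = 1/cos φ.
Along the parallel at 67.2°, map distances are exaggerated by k = sec 67.2° = 2.581.
True distance = 2970 / 2.581 = 2970 × cos 67.2° ≈ 1150 km.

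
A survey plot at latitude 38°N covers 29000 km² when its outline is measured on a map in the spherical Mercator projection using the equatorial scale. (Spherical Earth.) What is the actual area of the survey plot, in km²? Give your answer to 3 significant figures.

For Mercator, h = k = sec φ (a conformal cylindrical projection has a single point scale, 1/cos φ).
Areal scale = k² = sec²φ = 1/cos²(38°) = 1/0.7880² = 1.610.
True area = apparent / (areal scale) = 29000 / 1.610 ≈ 18000 km².

18000 km²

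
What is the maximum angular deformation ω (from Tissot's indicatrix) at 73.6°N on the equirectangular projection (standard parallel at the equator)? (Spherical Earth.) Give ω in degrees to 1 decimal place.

68.1°

For the equirectangular projection with φ₀ = 0 (plate carrée), h = 1 along meridians and k = sec φ along parallels.
At 73.6°: h = 1.000, k = 3.542; principal scales a = 3.542, b = 1.000.
sin(ω/2) = (a − b)/(a + b) = 2.542/4.542 = 0.5596, so ω = 2 arcsin(0.5596) ≈ 68.1°.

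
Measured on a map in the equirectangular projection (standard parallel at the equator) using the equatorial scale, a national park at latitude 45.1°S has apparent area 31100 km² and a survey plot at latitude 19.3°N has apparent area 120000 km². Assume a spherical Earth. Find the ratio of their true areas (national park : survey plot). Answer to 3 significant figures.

Plate carrée has h = 1 and k = sec φ, giving areal scale sec φ; true area = (apparent area) · cos φ.
True area of national park: 31100 × cos(45.1°) = 31100 × 0.7059 = 21950 km².
True area of survey plot: 120000 × cos(19.3°) = 120000 × 0.9438 = 113300 km².
Ratio = 21950 / 113300 ≈ 0.194.

0.194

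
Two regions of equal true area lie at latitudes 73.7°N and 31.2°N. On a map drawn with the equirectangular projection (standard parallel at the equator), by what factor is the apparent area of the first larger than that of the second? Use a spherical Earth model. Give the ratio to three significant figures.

3.05

In the plate carrée (x = Rλ, y = Rφ), meridians are true-scale (h = 1) and parallels are stretched by k = sec φ.
Areal scale at 73.7°: h·k = 1.000 × 3.563 = 3.563.
Areal scale at 31.2°: h·k = 1.000 × 1.169 = 1.169.
Ratio = 3.563/1.169 ≈ 3.05.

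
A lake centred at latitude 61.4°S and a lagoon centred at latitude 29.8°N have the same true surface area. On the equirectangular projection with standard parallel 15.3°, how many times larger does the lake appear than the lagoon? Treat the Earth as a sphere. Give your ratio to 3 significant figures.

With standard parallel φ₀ = 15.3°, the equirectangular projection gives x = Rλ cos φ₀, y = Rφ, so h = 1 and k = cos 15.3° / cos φ.
Areal scale at 61.4°: h·k = 1.000 × 2.015 = 2.015.
Areal scale at 29.8°: h·k = 1.000 × 1.112 = 1.112.
Ratio = 2.015/1.112 ≈ 1.81.

1.81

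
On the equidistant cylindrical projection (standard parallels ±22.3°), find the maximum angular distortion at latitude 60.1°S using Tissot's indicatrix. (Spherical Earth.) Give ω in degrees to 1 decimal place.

In the equirectangular projection with standard parallel φ₀ = 22.3° (x = Rλ cos φ₀, y = Rφ), meridians are true-scale (h = 1) and the parallel scale is k = cos φ₀ / cos φ.
At 60.1°: h = 1.000, k = 1.856; principal scales a = 1.856, b = 1.000.
sin(ω/2) = (a − b)/(a + b) = 0.8560/2.856 = 0.2997, so ω = 2 arcsin(0.2997) ≈ 34.9°.

34.9°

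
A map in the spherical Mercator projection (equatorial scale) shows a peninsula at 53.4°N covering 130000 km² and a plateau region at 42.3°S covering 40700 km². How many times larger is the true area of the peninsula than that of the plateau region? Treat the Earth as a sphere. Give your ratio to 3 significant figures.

2.08

On Mercator the areal scale is sec²φ, so true area = apparent × cos²φ.
True area of peninsula: 130000 × cos²(53.4°) = 130000 × 0.3555 = 46210 km².
True area of plateau region: 40700 × cos²(42.3°) = 40700 × 0.5471 = 22270 km².
Ratio = 46210 / 22270 ≈ 2.08.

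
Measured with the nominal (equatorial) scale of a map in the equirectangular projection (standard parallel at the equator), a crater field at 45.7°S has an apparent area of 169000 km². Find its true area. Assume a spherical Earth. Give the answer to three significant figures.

118000 km²

In the plate carrée (x = Rλ, y = Rφ), meridians are true-scale (h = 1) and parallels are stretched by k = sec φ.
Areal scale = h·k = 1 × sec φ; at 45.7°, h = 1.000, k = 1.432, so h·k = 1.432.
True area = apparent / (areal scale) = 169000 / 1.432 ≈ 118000 km².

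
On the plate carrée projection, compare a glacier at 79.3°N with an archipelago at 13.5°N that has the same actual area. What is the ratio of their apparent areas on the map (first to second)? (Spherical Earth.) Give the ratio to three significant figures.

5.24

In the plate carrée (x = Rλ, y = Rφ), meridians are true-scale (h = 1) and parallels are stretched by k = sec φ.
Areal scale at 79.3°: h·k = 1.000 × 5.386 = 5.386.
Areal scale at 13.5°: h·k = 1.000 × 1.028 = 1.028.
Ratio = 5.386/1.028 ≈ 5.24.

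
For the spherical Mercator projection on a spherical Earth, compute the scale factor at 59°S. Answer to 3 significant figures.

For Mercator, h = k = sec φ (a conformal cylindrical projection has a single point scale, 1/cos φ).
k = 1/cos 59° = 1/0.5150 = 1.942.

1.94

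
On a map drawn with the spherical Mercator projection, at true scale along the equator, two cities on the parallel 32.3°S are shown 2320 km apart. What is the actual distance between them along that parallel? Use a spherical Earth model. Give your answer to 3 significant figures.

The Mercator projection is conformal; its linear scale factor is the same in every direction and equals sec φ = 1/cos φ.
Along the parallel at 32.3°, map distances are exaggerated by k = sec 32.3° = 1.183.
True distance = 2320 / 1.183 = 2320 × cos 32.3° ≈ 1960 km.

1960 km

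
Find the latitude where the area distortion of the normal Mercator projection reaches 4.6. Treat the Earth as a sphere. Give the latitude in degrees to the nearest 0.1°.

Mercator areal scale is sec²φ.
sec²φ = 4.6  ⇒  cos²φ = 0.2174  ⇒  cos φ = 0.4663.
φ = arccos(0.4663) ≈ 62.2°.

62.2°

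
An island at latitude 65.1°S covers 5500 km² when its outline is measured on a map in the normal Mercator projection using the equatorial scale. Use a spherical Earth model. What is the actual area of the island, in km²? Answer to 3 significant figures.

975 km²

The Mercator projection is conformal; its linear scale factor is the same in every direction and equals sec φ = 1/cos φ.
Areal scale = k² = sec²φ = 1/cos²(65.1°) = 1/0.4210² = 5.641.
True area = apparent / (areal scale) = 5500 / 5.641 ≈ 975 km².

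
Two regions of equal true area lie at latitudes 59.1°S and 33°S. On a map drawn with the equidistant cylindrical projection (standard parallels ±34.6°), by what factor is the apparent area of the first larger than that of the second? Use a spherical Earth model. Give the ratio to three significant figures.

1.63

In the equirectangular projection with standard parallel φ₀ = 34.6° (x = Rλ cos φ₀, y = Rφ), meridians are true-scale (h = 1) and the parallel scale is k = cos φ₀ / cos φ.
Areal scale at 59.1°: h·k = 1.000 × 1.603 = 1.603.
Areal scale at 33°: h·k = 1.000 × 0.9815 = 0.9815.
Ratio = 1.603/0.9815 ≈ 1.63.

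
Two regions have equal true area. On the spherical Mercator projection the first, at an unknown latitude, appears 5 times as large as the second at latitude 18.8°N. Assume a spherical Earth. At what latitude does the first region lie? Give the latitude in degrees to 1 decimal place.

65.0°

Mercator areal scale is sec²φ, so apparent-area ratio = sec²φ₁ / sec²φ₂ = cos²φ₂ / cos²φ₁.
cos²φ₂ / cos²φ₁ = 5  ⇒  cos φ₁ = cos 18.8° / √5 = 0.9466/2.236 = 0.4234.
φ₁ = arccos(0.4234) ≈ 65.0°.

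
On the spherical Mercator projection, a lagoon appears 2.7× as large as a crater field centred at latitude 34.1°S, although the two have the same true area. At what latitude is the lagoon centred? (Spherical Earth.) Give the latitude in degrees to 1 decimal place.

Mercator areal scale is sec²φ, so apparent-area ratio = sec²φ₁ / sec²φ₂ = cos²φ₂ / cos²φ₁.
cos²φ₂ / cos²φ₁ = 2.7  ⇒  cos φ₁ = cos 34.1° / √2.7 = 0.8281/1.643 = 0.5039.
φ₁ = arccos(0.5039) ≈ 59.7°.

59.7°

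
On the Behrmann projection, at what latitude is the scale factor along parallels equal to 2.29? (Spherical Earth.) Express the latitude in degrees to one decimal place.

Behrmann is a cylindrical equal-area projection with standard parallels at ±30°. For cylindrical equal-area with standard parallel φ₀, h = cos φ / cos φ₀ and k = cos φ₀ / cos φ, so h·k = 1.
k = cos φ₀ / cos φ = 2.29  ⇒  cos φ = cos 30° / 2.29 = 0.3782.
φ = arccos(0.3782) ≈ 67.8°.

67.8°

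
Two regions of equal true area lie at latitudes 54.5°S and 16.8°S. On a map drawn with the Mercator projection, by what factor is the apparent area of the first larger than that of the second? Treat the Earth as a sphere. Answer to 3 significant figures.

2.72

Mercator is conformal with k = sec φ, so areal scale = k² = sec²φ.
At 54.5°: sec²(54.5°) = 1/0.5807² = 2.965.
At 16.8°: sec²(16.8°) = 1/0.9573² = 1.091.
Ratio = 2.965/1.091 = cos²(16.8°)/cos²(54.5°) ≈ 2.72.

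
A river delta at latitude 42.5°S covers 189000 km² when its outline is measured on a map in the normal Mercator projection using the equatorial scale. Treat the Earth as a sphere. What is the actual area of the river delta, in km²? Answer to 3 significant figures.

The Mercator projection is conformal; its linear scale factor is the same in every direction and equals sec φ = 1/cos φ.
Areal scale = k² = sec²φ = 1/cos²(42.5°) = 1/0.7373² = 1.840.
True area = apparent / (areal scale) = 189000 / 1.840 ≈ 103000 km².

103000 km²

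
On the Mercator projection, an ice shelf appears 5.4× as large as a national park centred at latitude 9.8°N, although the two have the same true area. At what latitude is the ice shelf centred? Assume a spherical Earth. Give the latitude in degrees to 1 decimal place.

On Mercator, (apparent₁)/(apparent₂) = sec²φ₁ / sec²φ₂ when true areas are equal.
cos²φ₂ / cos²φ₁ = 5.4  ⇒  cos φ₁ = cos 9.8° / √5.4 = 0.9854/2.324 = 0.4241.
φ₁ = arccos(0.4241) ≈ 64.9°.

64.9°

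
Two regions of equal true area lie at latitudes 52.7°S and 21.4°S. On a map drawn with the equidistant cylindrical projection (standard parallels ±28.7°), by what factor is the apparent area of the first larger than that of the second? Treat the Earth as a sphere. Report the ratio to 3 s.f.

1.54

With standard parallel φ₀ = 28.7°, the equirectangular projection gives x = Rλ cos φ₀, y = Rφ, so h = 1 and k = cos 28.7° / cos φ.
Areal scale at 52.7°: h·k = 1.000 × 1.447 = 1.447.
Areal scale at 21.4°: h·k = 1.000 × 0.9421 = 0.9421.
Ratio = 1.447/0.9421 ≈ 1.54.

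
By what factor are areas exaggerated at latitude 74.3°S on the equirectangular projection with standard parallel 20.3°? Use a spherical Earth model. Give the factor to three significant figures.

3.47

In the equirectangular projection with standard parallel φ₀ = 20.3° (x = Rλ cos φ₀, y = Rφ), meridians are true-scale (h = 1) and the parallel scale is k = cos φ₀ / cos φ.
Areal scale = h·k = 1 × cos φ₀ / cos φ; at 74.3°, h = 1.000, k = 3.466, so h·k = 3.466.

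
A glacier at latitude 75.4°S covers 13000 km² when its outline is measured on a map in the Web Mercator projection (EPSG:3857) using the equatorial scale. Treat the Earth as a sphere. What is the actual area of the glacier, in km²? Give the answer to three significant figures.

The Mercator projection is conformal; its linear scale factor is the same in every direction and equals sec φ = 1/cos φ.
Areal scale = k² = sec²φ = 1/cos²(75.4°) = 1/0.2521² = 15.74.
True area = apparent / (areal scale) = 13000 / 15.74 ≈ 826 km².

826 km²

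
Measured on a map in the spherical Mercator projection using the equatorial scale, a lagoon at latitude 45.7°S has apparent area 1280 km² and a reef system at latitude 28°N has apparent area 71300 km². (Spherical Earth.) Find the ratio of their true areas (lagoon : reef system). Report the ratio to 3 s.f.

0.0112

On Mercator the areal scale is sec²φ, so true area = apparent × cos²φ.
True area of lagoon: 1280 × cos²(45.7°) = 1280 × 0.4878 = 624.4 km².
True area of reef system: 71300 × cos²(28°) = 71300 × 0.7796 = 55590 km².
Ratio = 624.4 / 55590 ≈ 0.0112.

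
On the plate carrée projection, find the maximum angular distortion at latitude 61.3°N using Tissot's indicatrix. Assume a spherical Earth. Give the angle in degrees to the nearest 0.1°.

41.1°

Plate carrée maps x = Rλ, y = Rφ. The meridian scale is h = 1 and the parallel scale is k = 1/cos φ = sec φ.
At 61.3°: h = 1.000, k = 2.082; principal scales a = 2.082, b = 1.000.
sin(ω/2) = (a − b)/(a + b) = 1.082/3.082 = 0.3511, so ω = 2 arcsin(0.3511) ≈ 41.1°.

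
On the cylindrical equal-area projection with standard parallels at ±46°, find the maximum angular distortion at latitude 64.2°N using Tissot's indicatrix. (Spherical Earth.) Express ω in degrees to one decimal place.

51.7°

A cylindrical equal-area projection with standard parallel φ₀ has meridian scale h = cos φ / cos φ₀ and parallel scale k = cos φ₀ / cos φ (so areas are preserved, h·k = 1).
At 64.2°: h = 0.6265, k = 1.596; principal scales a = 1.596, b = 0.6265.
sin(ω/2) = (a − b)/(a + b) = 0.9695/2.223 = 0.4362, so ω = 2 arcsin(0.4362) ≈ 51.7°.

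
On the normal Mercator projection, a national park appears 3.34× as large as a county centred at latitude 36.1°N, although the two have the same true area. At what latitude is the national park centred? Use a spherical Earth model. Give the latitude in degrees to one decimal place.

63.8°

For equal true areas on Mercator, apparent areas scale as sec²φ, so the ratio is cos²φ₂ / cos²φ₁.
cos²φ₂ / cos²φ₁ = 3.34  ⇒  cos φ₁ = cos 36.1° / √3.34 = 0.8080/1.828 = 0.4421.
φ₁ = arccos(0.4421) ≈ 63.8°.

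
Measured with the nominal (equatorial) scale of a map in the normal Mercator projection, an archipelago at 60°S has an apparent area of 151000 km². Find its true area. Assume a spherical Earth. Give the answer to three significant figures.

37800 km²

The Mercator projection is conformal; its linear scale factor is the same in every direction and equals sec φ = 1/cos φ.
Areal scale = k² = sec²φ = 1/cos²(60°) = 1/0.5000² = 4.000.
True area = apparent / (areal scale) = 151000 / 4.000 ≈ 37800 km².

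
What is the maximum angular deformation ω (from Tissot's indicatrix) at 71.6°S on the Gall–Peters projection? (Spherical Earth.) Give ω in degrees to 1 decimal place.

Gall–Peters is a cylindrical equal-area projection with standard parallels at ±45°. Cylindrical equal-area (φ₀ = 45°): h = cos φ / cos 45° along meridians, k = cos 45° / cos φ along parallels; h·k = 1.
At 71.6°: h = 0.4464, k = 2.240; principal scales a = 2.240, b = 0.4464.
sin(ω/2) = (a − b)/(a + b) = 1.794/2.687 = 0.6677, so ω = 2 arcsin(0.6677) ≈ 83.8°.

83.8°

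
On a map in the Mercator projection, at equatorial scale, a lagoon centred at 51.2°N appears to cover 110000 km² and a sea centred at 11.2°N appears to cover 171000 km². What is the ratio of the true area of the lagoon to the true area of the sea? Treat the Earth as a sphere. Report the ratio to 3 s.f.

0.262

On Mercator the areal scale is sec²φ, so true area = apparent × cos²φ.
True area of lagoon: 110000 × cos²(51.2°) = 110000 × 0.3926 = 43190 km².
True area of sea: 171000 × cos²(11.2°) = 171000 × 0.9623 = 164500 km².
Ratio = 43190 / 164500 ≈ 0.262.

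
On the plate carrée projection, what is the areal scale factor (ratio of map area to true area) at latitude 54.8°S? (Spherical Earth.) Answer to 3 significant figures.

Plate carrée maps x = Rλ, y = Rφ. The meridian scale is h = 1 and the parallel scale is k = 1/cos φ = sec φ.
Areal scale = h·k = 1 × sec φ; at 54.8°, h = 1.000, k = 1.735, so h·k = 1.735.

1.73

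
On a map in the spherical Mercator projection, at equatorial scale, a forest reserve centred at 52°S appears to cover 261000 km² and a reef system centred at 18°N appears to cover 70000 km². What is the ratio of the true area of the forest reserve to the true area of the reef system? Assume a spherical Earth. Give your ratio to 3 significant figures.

1.56

Since Mercator area scale is 1/cos²φ, the true area equals the apparent area multiplied by cos²φ.
True area of forest reserve: 261000 × cos²(52°) = 261000 × 0.3790 = 98930 km².
True area of reef system: 70000 × cos²(18°) = 70000 × 0.9045 = 63320 km².
Ratio = 98930 / 63320 ≈ 1.56.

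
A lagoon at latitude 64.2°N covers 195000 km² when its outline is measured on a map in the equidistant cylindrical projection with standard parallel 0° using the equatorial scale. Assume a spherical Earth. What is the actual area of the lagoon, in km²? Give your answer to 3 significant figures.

Plate carrée maps x = Rλ, y = Rφ. The meridian scale is h = 1 and the parallel scale is k = 1/cos φ = sec φ.
Areal scale = h·k = 1 × sec φ; at 64.2°, h = 1.000, k = 2.298, so h·k = 2.298.
True area = apparent / (areal scale) = 195000 / 2.298 ≈ 84900 km².

84900 km²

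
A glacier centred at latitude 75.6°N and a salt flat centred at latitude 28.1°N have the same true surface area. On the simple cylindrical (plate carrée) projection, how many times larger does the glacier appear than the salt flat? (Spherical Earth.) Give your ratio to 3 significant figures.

3.55

In the plate carrée (x = Rλ, y = Rφ), meridians are true-scale (h = 1) and parallels are stretched by k = sec φ.
Areal scale at 75.6°: h·k = 1.000 × 4.021 = 4.021.
Areal scale at 28.1°: h·k = 1.000 × 1.134 = 1.134.
Ratio = 4.021/1.134 ≈ 3.55.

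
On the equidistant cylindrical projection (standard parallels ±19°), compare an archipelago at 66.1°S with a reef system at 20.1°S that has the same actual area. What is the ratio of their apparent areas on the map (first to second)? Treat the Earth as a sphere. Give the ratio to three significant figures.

With standard parallel φ₀ = 19°, the equirectangular projection gives x = Rλ cos φ₀, y = Rφ, so h = 1 and k = cos 19° / cos φ.
Areal scale at 66.1°: h·k = 1.000 × 2.334 = 2.334.
Areal scale at 20.1°: h·k = 1.000 × 1.007 = 1.007.
Ratio = 2.334/1.007 ≈ 2.32.

2.32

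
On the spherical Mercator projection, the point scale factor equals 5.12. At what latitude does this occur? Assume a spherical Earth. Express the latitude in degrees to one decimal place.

Mercator scale is k = sec φ = 1/cos φ.
1/cos φ = 5.12  ⇒  cos φ = 0.1953  ⇒  φ = arccos(0.1953) ≈ 78.7°.

78.7°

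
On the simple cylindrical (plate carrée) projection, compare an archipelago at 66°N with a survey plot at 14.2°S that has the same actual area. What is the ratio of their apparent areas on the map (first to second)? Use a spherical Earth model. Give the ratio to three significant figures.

In the plate carrée (x = Rλ, y = Rφ), meridians are true-scale (h = 1) and parallels are stretched by k = sec φ.
Areal scale at 66°: h·k = 1.000 × 2.459 = 2.459.
Areal scale at 14.2°: h·k = 1.000 × 1.032 = 1.032.
Ratio = 2.459/1.032 ≈ 2.38.

2.38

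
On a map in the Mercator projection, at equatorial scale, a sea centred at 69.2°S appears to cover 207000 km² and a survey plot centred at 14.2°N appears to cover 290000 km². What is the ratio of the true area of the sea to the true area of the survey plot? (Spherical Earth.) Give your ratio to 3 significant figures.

0.0958

Mercator's areal exaggeration is sec²φ; hence true area = (apparent area) · cos²φ.
True area of sea: 207000 × cos²(69.2°) = 207000 × 0.1261 = 26100 km².
True area of survey plot: 290000 × cos²(14.2°) = 290000 × 0.9398 = 272500 km².
Ratio = 26100 / 272500 ≈ 0.0958.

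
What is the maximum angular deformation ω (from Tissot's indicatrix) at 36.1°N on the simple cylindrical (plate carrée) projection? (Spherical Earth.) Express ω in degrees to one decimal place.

In the plate carrée (x = Rλ, y = Rφ), meridians are true-scale (h = 1) and parallels are stretched by k = sec φ.
At 36.1°: h = 1.000, k = 1.238; principal scales a = 1.238, b = 1.000.
sin(ω/2) = (a − b)/(a + b) = 0.2376/2.238 = 0.1062, so ω = 2 arcsin(0.1062) ≈ 12.2°.

12.2°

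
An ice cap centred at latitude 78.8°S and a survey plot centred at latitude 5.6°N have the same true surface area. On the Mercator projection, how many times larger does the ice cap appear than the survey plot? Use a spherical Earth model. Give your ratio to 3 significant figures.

On Mercator, area is exaggerated by sec²φ = 1/cos²φ.
At 78.8°: sec²(78.8°) = 1/0.1942² = 26.51.
At 5.6°: sec²(5.6°) = 1/0.9952² = 1.010.
Ratio = 26.51/1.010 = cos²(5.6°)/cos²(78.8°) ≈ 26.3.

26.3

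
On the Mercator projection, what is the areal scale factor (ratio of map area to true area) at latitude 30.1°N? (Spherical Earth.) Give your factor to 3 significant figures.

1.34

For Mercator, h = k = sec φ (a conformal cylindrical projection has a single point scale, 1/cos φ).
Areal scale = k² = sec²φ = 1/cos²(30.1°) = 1/0.8652² = 1.336.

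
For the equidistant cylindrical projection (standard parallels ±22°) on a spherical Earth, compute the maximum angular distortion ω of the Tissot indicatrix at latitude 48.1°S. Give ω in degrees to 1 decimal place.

18.7°

With standard parallel φ₀ = 22°, the equirectangular projection gives x = Rλ cos φ₀, y = Rφ, so h = 1 and k = cos 22° / cos φ.
At 48.1°: h = 1.000, k = 1.388; principal scales a = 1.388, b = 1.000.
sin(ω/2) = (a − b)/(a + b) = 0.3883/2.388 = 0.1626, so ω = 2 arcsin(0.1626) ≈ 18.7°.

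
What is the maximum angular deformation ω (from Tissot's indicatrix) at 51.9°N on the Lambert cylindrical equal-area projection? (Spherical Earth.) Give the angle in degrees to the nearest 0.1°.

The Lambert cylindrical equal-area projection is the cylindrical equal-area projection with its standard parallel at the equator (φ₀ = 0). Cylindrical equal-area (φ₀ = 0°): h = cos φ / cos 0° along meridians, k = cos 0° / cos φ along parallels; h·k = 1.
At 51.9°: h = 0.6170, k = 1.621; principal scales a = 1.621, b = 0.6170.
sin(ω/2) = (a − b)/(a + b) = 1.004/2.238 = 0.4485, so ω = 2 arcsin(0.4485) ≈ 53.3°.

53.3°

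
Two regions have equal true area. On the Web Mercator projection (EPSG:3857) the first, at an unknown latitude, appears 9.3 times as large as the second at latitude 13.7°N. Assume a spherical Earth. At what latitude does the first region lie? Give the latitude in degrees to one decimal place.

71.4°

Mercator areal scale is sec²φ, so apparent-area ratio = sec²φ₁ / sec²φ₂ = cos²φ₂ / cos²φ₁.
cos²φ₂ / cos²φ₁ = 9.3  ⇒  cos φ₁ = cos 13.7° / √9.3 = 0.9715/3.050 = 0.3186.
φ₁ = arccos(0.3186) ≈ 71.4°.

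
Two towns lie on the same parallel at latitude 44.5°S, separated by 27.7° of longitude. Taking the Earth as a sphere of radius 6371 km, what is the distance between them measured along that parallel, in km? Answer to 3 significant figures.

Arc length along a parallel = R cos φ · Δλ (with Δλ in radians).
= 6371 × cos 44.5° × (27.7° × π/180) = 6371 × 0.7133 × 0.4835 ≈ 2200 km.

2200 km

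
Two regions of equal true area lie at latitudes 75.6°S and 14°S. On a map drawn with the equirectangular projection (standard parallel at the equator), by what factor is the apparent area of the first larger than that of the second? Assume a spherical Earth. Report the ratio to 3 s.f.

In the plate carrée (x = Rλ, y = Rφ), meridians are true-scale (h = 1) and parallels are stretched by k = sec φ.
Areal scale at 75.6°: h·k = 1.000 × 4.021 = 4.021.
Areal scale at 14°: h·k = 1.000 × 1.031 = 1.031.
Ratio = 4.021/1.031 ≈ 3.90.

3.90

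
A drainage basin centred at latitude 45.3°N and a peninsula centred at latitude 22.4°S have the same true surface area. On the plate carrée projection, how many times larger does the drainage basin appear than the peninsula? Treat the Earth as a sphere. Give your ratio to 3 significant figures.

1.31

For the equirectangular projection with φ₀ = 0 (plate carrée), h = 1 along meridians and k = sec φ along parallels.
Areal scale at 45.3°: h·k = 1.000 × 1.422 = 1.422.
Areal scale at 22.4°: h·k = 1.000 × 1.082 = 1.082.
Ratio = 1.422/1.082 ≈ 1.31.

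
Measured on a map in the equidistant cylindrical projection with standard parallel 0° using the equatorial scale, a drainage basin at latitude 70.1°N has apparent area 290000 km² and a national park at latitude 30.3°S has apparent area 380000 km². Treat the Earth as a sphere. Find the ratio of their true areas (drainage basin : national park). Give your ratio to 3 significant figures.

On the plate carrée, areal scale = h·k = 1 × sec φ, so true area = apparent × cos φ.
True area of drainage basin: 290000 × cos(70.1°) = 290000 × 0.3404 = 98710 km².
True area of national park: 380000 × cos(30.3°) = 380000 × 0.8634 = 328100 km².
Ratio = 98710 / 328100 ≈ 0.301.

0.301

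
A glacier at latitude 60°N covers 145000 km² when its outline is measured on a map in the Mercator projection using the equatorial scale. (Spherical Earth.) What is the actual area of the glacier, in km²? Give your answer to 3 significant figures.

36300 km²

Mercator is conformal, so the point scale is isotropic: h = k = sec φ = 1/cos φ.
Areal scale = k² = sec²φ = 1/cos²(60°) = 1/0.5000² = 4.000.
True area = apparent / (areal scale) = 145000 / 4.000 ≈ 36300 km².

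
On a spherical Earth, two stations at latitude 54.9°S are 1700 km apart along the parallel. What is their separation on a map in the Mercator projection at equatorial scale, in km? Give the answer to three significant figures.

Mercator is conformal, so the point scale is isotropic: h = k = sec φ = 1/cos φ.
Along the parallel, k = sec 54.9° = 1/0.5750 = 1.739.
Map distance = 1700 × 1.739 ≈ 2960 km.

2960 km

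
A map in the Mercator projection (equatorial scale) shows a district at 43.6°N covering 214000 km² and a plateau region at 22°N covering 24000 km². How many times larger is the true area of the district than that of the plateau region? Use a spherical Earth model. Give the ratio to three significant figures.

5.44

Since Mercator area scale is 1/cos²φ, the true area equals the apparent area multiplied by cos²φ.
True area of district: 214000 × cos²(43.6°) = 214000 × 0.5244 = 112200 km².
True area of plateau region: 24000 × cos²(22°) = 24000 × 0.8597 = 20630 km².
Ratio = 112200 / 20630 ≈ 5.44.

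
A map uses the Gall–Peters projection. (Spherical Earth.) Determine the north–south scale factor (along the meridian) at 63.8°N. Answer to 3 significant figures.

0.624

The Gall–Peters projection is cylindrical equal-area with φ₀ = 45°. A cylindrical equal-area projection with standard parallel φ₀ has meridian scale h = cos φ / cos φ₀ and parallel scale k = cos φ₀ / cos φ (so areas are preserved, h·k = 1).
h = cos 63.8° / cos 45° = 0.4415/0.7071 = 0.6244.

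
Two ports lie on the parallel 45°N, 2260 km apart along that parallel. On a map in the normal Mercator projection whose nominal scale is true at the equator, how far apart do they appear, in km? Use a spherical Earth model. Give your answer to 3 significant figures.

For Mercator, h = k = sec φ (a conformal cylindrical projection has a single point scale, 1/cos φ).
Along the parallel, k = sec 45° = 1/0.7071 = 1.414.
Map distance = 2260 × 1.414 ≈ 3200 km.

3200 km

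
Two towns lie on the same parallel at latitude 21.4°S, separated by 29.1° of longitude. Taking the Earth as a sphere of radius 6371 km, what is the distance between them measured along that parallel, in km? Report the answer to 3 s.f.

3010 km

Arc length along a parallel = R cos φ · Δλ (with Δλ in radians).
= 6371 × cos 21.4° × (29.1° × π/180) = 6371 × 0.9311 × 0.5079 ≈ 3010 km.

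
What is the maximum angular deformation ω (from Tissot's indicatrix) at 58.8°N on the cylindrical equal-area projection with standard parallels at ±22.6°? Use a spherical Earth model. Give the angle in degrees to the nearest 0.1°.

62.8°

A cylindrical equal-area projection with standard parallel φ₀ has meridian scale h = cos φ / cos φ₀ and parallel scale k = cos φ₀ / cos φ (so areas are preserved, h·k = 1).
At 58.8°: h = 0.5611, k = 1.782; principal scales a = 1.782, b = 0.5611.
sin(ω/2) = (a − b)/(a + b) = 1.221/2.343 = 0.5211, so ω = 2 arcsin(0.5211) ≈ 62.8°.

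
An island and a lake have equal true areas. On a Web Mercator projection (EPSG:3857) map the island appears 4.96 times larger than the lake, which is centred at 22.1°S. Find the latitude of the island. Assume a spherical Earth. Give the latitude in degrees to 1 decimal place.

65.4°

For equal true areas on Mercator, apparent areas scale as sec²φ, so the ratio is cos²φ₂ / cos²φ₁.
cos²φ₂ / cos²φ₁ = 4.96  ⇒  cos φ₁ = cos 22.1° / √4.96 = 0.9265/2.227 = 0.4160.
φ₁ = arccos(0.4160) ≈ 65.4°.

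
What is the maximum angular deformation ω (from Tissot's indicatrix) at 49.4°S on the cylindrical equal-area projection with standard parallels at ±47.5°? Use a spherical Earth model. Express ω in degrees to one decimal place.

A cylindrical equal-area projection with standard parallel φ₀ has meridian scale h = cos φ / cos φ₀ and parallel scale k = cos φ₀ / cos φ (so areas are preserved, h·k = 1).
At 49.4°: h = 0.9633, k = 1.038; principal scales a = 1.038, b = 0.9633.
sin(ω/2) = (a − b)/(a + b) = 0.07487/2.001 = 0.03741, so ω = 2 arcsin(0.03741) ≈ 4.3°.

4.3°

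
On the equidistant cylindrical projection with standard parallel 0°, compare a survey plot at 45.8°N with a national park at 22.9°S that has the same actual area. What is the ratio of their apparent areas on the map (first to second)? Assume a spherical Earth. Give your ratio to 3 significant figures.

1.32

In the plate carrée (x = Rλ, y = Rφ), meridians are true-scale (h = 1) and parallels are stretched by k = sec φ.
Areal scale at 45.8°: h·k = 1.000 × 1.434 = 1.434.
Areal scale at 22.9°: h·k = 1.000 × 1.086 = 1.086.
Ratio = 1.434/1.086 ≈ 1.32.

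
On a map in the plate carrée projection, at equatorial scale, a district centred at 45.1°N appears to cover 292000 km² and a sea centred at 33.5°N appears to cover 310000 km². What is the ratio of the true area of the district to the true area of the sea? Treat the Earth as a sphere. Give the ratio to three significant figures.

Plate carrée has h = 1 and k = sec φ, giving areal scale sec φ; true area = (apparent area) · cos φ.
True area of district: 292000 × cos(45.1°) = 292000 × 0.7059 = 206100 km².
True area of sea: 310000 × cos(33.5°) = 310000 × 0.8339 = 258500 km².
Ratio = 206100 / 258500 ≈ 0.797.

0.797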